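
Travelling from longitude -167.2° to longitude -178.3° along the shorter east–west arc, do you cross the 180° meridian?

Signed shortest Δλ = ((-178.3 − -167.2 + 180) mod 360) − 180 = -11.1°.
Going west by 11.1° from -167.2° reaches -178.3° without touching 180°.

No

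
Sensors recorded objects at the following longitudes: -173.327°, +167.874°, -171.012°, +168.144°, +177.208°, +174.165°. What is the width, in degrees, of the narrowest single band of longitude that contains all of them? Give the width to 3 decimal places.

21.114°

Sort the longitudes: -173.327°, -171.012°, +167.874°, +168.144°, +174.165°, +177.208°.
Eastward gaps between consecutive values (wrapping around): 2.315°, 338.886°, 0.270°, 6.021°, 3.043°, 9.465°.
Largest gap = 338.886° ⇒ minimal covering band is its complement: 360° − 338.886° = 21.114°.
Band runs from +167.874° eastward to -171.012°, crossing the antimeridian.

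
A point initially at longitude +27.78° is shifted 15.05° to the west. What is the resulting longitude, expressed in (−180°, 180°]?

+12.73°

Start at +27.78°; shift −15.05° → +12.73°.
+12.73° already lies in (−180°, 180°].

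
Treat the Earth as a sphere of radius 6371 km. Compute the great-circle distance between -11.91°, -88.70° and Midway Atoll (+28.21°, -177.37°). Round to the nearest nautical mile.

5671 nmi

Δλ = -177.37 − -88.70 = -88.67°.
Δφ = 28.21 − -11.91 = 40.12°.
a = sin²(Δφ/2) + cos φ₁ · cos φ₂ · sin²(Δλ/2) = 0.538770.
c = 2·atan2(√a, √(1−a)) = 1.64842 rad → d = 6371·c ≈ 10502.05 km ≈ 5670.65 nmi.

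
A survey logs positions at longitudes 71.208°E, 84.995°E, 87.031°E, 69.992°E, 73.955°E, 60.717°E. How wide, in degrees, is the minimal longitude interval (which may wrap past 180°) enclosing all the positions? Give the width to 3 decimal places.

Sort the longitudes: +60.717°, +69.992°, +71.208°, +73.955°, +84.995°, +87.031°.
Eastward gaps between consecutive values (wrapping around): 9.275°, 1.216°, 2.747°, 11.040°, 2.036°, 333.686°.
Largest gap = 333.686° ⇒ minimal covering band is its complement: 360° − 333.686° = 26.314°.
Band runs from +60.717° eastward to +87.031°.

26.314°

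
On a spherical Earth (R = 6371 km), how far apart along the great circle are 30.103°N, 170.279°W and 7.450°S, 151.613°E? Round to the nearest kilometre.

Δλ = 151.613 − -170.279 = 321.892°; wrapped into (−180°, 180°]: -38.108°.
Δφ = -7.450 − 30.103 = -37.553°.
a = sin²(Δφ/2) + cos φ₁ · cos φ₂ · sin²(Δλ/2) = 0.195028.
c = 2·atan2(√a, √(1−a)) = 0.91481 rad → d = 6371·c ≈ 5828.23 km.

5828 km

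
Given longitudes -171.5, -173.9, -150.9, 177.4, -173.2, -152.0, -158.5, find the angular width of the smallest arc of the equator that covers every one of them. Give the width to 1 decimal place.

31.7°

Sort the longitudes: -173.9°, -173.2°, -171.5°, -158.5°, -152.0°, -150.9°, +177.4°.
Eastward gaps between consecutive values (wrapping around): 0.7°, 1.7°, 13.0°, 6.5°, 1.1°, 328.3°, 8.7°.
Largest gap = 328.3° ⇒ minimal covering band is its complement: 360° − 328.3° = 31.7°.
Band runs from +177.4° eastward to -150.9°, crossing the antimeridian.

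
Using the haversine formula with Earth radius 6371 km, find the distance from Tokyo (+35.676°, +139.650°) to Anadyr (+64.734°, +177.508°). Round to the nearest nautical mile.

2207 nmi

Δλ = 177.508 − 139.650 = 37.858°.
Δφ = 64.734 − 35.676 = 29.058°.
a = sin²(Δφ/2) + cos φ₁ · cos φ₂ · sin²(Δλ/2) = 0.099422.
c = 2·atan2(√a, √(1−a)) = 0.64157 rad → d = 6371·c ≈ 4087.45 km ≈ 2207.05 nmi.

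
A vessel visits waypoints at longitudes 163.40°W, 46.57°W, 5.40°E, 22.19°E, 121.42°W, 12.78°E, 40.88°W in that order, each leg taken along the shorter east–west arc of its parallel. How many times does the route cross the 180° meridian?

0

Leg 1: -163.40° → -46.57°, shortest Δλ = 116.83° (east) — does not cross 180°.
Leg 2: -46.57° → +5.40°, shortest Δλ = 51.97° (east) — does not cross 180°.
Leg 3: +5.40° → +22.19°, shortest Δλ = 16.79° (east) — does not cross 180°.
Leg 4: +22.19° → -121.42°, shortest Δλ = -143.61° (west) — does not cross 180°.
Leg 5: -121.42° → +12.78°, shortest Δλ = 134.2° (east) — does not cross 180°.
Leg 6: +12.78° → -40.88°, shortest Δλ = -53.66° (west) — does not cross 180°.
Total crossings: 0.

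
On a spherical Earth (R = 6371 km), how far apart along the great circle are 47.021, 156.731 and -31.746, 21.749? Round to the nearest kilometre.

Δλ = 21.749 − 156.731 = -134.982°.
Δφ = -31.746 − 47.021 = -78.767°.
a = sin²(Δφ/2) + cos φ₁ · cos φ₂ · sin²(Δλ/2) = 0.897371.
c = 2·atan2(√a, √(1−a)) = 2.48938 rad → d = 6371·c ≈ 15859.84 km.

15860 km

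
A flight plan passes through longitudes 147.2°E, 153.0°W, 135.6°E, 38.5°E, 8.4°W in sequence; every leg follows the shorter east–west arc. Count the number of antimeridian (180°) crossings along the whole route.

Leg 1: +147.2° → -153.0°, shortest Δλ = 59.8° (east) — crosses 180°.
Leg 2: -153.0° → +135.6°, shortest Δλ = -71.4° (west) — crosses 180°.
Leg 3: +135.6° → +38.5°, shortest Δλ = -97.1° (west) — does not cross 180°.
Leg 4: +38.5° → -8.4°, shortest Δλ = -46.9° (west) — does not cross 180°.
Total crossings: 2.

2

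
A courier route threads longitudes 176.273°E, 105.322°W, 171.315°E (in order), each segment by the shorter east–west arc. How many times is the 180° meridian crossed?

2

Leg 1: +176.273° → -105.322°, shortest Δλ = 78.405° (east) — crosses 180°.
Leg 2: -105.322° → +171.315°, shortest Δλ = -83.363° (west) — crosses 180°.
Total crossings: 2.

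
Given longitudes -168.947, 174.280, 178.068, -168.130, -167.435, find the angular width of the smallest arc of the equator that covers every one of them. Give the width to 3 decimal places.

18.285°

Sort the longitudes: -168.947°, -168.130°, -167.435°, +174.280°, +178.068°.
Eastward gaps between consecutive values (wrapping around): 0.817°, 0.695°, 341.715°, 3.788°, 12.985°.
Largest gap = 341.715° ⇒ minimal covering band is its complement: 360° − 341.715° = 18.285°.
Band runs from +174.280° eastward to -167.435°, crossing the antimeridian.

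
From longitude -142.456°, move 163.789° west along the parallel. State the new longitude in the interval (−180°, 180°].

Start at -142.456°; shift −163.789° → -306.245°.
-306.245° lies outside (−180°, 180°]; add 360° → +53.755°.

+53.755°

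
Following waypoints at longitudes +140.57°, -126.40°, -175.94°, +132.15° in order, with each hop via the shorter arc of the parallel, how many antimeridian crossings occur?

2

Leg 1: +140.57° → -126.40°, shortest Δλ = 93.03° (east) — crosses 180°.
Leg 2: -126.40° → -175.94°, shortest Δλ = -49.54° (west) — does not cross 180°.
Leg 3: -175.94° → +132.15°, shortest Δλ = -51.91° (west) — crosses 180°.
Total crossings: 2.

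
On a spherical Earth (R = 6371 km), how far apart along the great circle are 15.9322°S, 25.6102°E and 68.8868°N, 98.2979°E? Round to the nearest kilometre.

10986 km

Δλ = 98.2979 − 25.6102 = 72.6877°.
Δφ = 68.8868 − -15.9322 = 84.8190°.
a = sin²(Δφ/2) + cos φ₁ · cos φ₂ · sin²(Δλ/2) = 0.576499.
c = 2·atan2(√a, √(1−a)) = 1.72440 rad → d = 6371·c ≈ 10986.14 km.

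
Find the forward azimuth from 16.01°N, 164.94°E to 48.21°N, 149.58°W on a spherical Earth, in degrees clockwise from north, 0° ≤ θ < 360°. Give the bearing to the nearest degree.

39°

Δλ = -149.58 − 164.94 = -314.52°; wrapped into (−180°, 180°]: 45.48°.
θ = atan2( sin Δλ · cos φ₂ , cos φ₁ · sin φ₂ − sin φ₁ · cos φ₂ · cos Δλ )
  = atan2(0.47515, 0.58780) = 38.950° → normalised to [0°, 360°): 38.950°.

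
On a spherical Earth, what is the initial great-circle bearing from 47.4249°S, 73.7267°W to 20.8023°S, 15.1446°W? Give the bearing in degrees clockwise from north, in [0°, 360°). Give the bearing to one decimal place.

Δλ = -15.1446 − -73.7267 = 58.5821°.
θ = atan2( sin Δλ · cos φ₂ , cos φ₁ · sin φ₂ − sin φ₁ · cos φ₂ · cos Δλ )
  = atan2(0.79776, 0.11856) = 81.546° → normalised to [0°, 360°): 81.546°.

81.5°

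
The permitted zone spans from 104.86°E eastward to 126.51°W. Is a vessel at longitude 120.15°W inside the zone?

Band width going east from +104.86° to -126.51°: ((-126.51 − 104.86) mod 360) = 128.63°.
Offset of -120.15° east of the west edge: ((-120.15 − 104.86) mod 360) = 134.99°.
134.99° > 128.63° ⇒ outside.

No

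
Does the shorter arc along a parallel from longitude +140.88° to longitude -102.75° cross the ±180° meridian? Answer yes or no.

Yes

Naïve |-102.75 − 140.88| = 243.63° > 180°, so the shorter arc goes the other way round — across 180°.
Signed shortest Δλ = ((-102.75 − 140.88 + 180) mod 360) − 180 = 116.37°.
Going east by 116.37° from +140.88° passes through 180° before reaching -102.75°.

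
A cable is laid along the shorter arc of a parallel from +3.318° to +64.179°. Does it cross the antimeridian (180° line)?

Signed shortest Δλ = ((64.179 − 3.318 + 180) mod 360) − 180 = 60.861°.
Going east by 60.861° from +3.318° reaches +64.179° without touching 180°.

No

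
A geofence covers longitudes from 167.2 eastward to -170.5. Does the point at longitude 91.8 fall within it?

Band width going east from +167.2° to -170.5°: ((-170.5 − 167.2) mod 360) = 22.3°.
Offset of +91.8° east of the west edge: ((91.8 − 167.2) mod 360) = 284.6°.
284.6° > 22.3° ⇒ outside.

No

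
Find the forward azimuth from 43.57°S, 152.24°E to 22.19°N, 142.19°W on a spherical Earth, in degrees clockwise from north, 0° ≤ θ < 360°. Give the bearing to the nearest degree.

Δλ = -142.19 − 152.24 = -294.43°; wrapped into (−180°, 180°]: 65.57°.
θ = atan2( sin Δλ · cos φ₂ , cos φ₁ · sin φ₂ − sin φ₁ · cos φ₂ · cos Δλ )
  = atan2(0.84303, 0.53759) = 57.475° → normalised to [0°, 360°): 57.475°.

57°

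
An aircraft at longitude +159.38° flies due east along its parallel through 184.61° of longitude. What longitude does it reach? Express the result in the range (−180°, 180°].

-16.01°

Start at +159.38°; shift +184.61° → +343.99°.
+343.99° lies outside (−180°, 180°]; subtract 360° → -16.01°.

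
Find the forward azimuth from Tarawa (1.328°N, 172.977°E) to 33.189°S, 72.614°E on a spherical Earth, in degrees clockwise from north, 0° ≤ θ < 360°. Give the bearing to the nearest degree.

Δλ = 72.614 − 172.977 = -100.363°.
θ = atan2( sin Δλ · cos φ₂ , cos φ₁ · sin φ₂ − sin φ₁ · cos φ₂ · cos Δλ )
  = atan2(-0.82322, -0.54377) = -123.446° → normalised to [0°, 360°): 236.554°.

237°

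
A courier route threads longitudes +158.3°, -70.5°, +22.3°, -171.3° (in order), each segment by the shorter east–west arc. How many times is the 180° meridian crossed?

Leg 1: +158.3° → -70.5°, shortest Δλ = 131.2° (east) — crosses 180°.
Leg 2: -70.5° → +22.3°, shortest Δλ = 92.8° (east) — does not cross 180°.
Leg 3: +22.3° → -171.3°, shortest Δλ = 166.4° (east) — crosses 180°.
Total crossings: 2.

2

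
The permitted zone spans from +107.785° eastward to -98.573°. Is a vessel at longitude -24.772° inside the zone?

No

Band width going east from +107.785° to -98.573°: ((-98.573 − 107.785) mod 360) = 153.642°.
Offset of -24.772° east of the west edge: ((-24.772 − 107.785) mod 360) = 227.443°.
227.443° > 153.642° ⇒ outside.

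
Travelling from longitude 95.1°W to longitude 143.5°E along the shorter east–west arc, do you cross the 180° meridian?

Yes

Naïve |143.5 − -95.1| = 238.6° > 180°, so the shorter arc goes the other way round — across 180°.
Signed shortest Δλ = ((143.5 − -95.1 + 180) mod 360) − 180 = -121.4°.
Going west by 121.4° from -95.1° passes through 180° before reaching +143.5°.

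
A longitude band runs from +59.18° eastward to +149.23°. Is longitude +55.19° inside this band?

Band width going east from +59.18° to +149.23°: ((149.23 − 59.18) mod 360) = 90.05°.
Offset of +55.19° east of the west edge: ((55.19 − 59.18) mod 360) = 356.01°.
356.01° > 90.05° ⇒ outside.

No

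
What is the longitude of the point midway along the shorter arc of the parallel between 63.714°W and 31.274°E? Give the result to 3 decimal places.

16.220°W

Signed shortest Δλ from -63.714° to +31.274° is +94.988°.
Midpoint longitude = -63.714° + (+94.988°)/2 = -63.714° + 47.494° = -16.220°.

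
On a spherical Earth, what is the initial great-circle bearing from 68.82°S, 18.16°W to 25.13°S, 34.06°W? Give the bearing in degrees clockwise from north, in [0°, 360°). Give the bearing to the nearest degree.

Δλ = -34.06 − -18.16 = -15.90°.
θ = atan2( sin Δλ · cos φ₂ , cos φ₁ · sin φ₂ − sin φ₁ · cos φ₂ · cos Δλ )
  = atan2(-0.24803, 0.65846) = -20.640° → normalised to [0°, 360°): 339.360°.

339°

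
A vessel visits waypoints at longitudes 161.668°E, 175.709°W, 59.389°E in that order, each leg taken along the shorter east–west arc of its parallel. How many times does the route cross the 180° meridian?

2

Leg 1: +161.668° → -175.709°, shortest Δλ = 22.623° (east) — crosses 180°.
Leg 2: -175.709° → +59.389°, shortest Δλ = -124.902° (west) — crosses 180°.
Total crossings: 2.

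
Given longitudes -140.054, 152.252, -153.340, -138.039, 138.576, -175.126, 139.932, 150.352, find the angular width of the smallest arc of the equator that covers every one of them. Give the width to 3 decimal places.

83.385°

Sort the longitudes: -175.126°, -153.340°, -140.054°, -138.039°, +138.576°, +139.932°, +150.352°, +152.252°.
Eastward gaps between consecutive values (wrapping around): 21.786°, 13.286°, 2.015°, 276.615°, 1.356°, 10.420°, 1.900°, 32.622°.
Largest gap = 276.615° ⇒ minimal covering band is its complement: 360° − 276.615° = 83.385°.
Band runs from +138.576° eastward to -138.039°, crossing the antimeridian.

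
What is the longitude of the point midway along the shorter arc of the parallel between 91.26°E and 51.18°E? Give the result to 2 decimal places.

71.22°E

Signed shortest Δλ from +91.26° to +51.18° is -40.08°.
Midpoint longitude = +91.26° + (-40.08°)/2 = +91.26° − 20.04° = +71.22°.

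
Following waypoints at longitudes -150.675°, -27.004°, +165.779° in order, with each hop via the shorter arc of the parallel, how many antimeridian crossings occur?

Leg 1: -150.675° → -27.004°, shortest Δλ = 123.671° (east) — does not cross 180°.
Leg 2: -27.004° → +165.779°, shortest Δλ = -167.217° (west) — crosses 180°.
Total crossings: 1.

1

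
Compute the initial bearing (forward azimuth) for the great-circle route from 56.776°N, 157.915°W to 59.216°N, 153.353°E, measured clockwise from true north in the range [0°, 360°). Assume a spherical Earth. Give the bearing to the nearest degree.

296°

Δλ = 153.353 − -157.915 = 311.268°; wrapped into (−180°, 180°]: -48.732°.
θ = atan2( sin Δλ · cos φ₂ , cos φ₁ · sin φ₂ − sin φ₁ · cos φ₂ · cos Δλ )
  = atan2(-0.38469, 0.18832) = -63.916° → normalised to [0°, 360°): 296.084°.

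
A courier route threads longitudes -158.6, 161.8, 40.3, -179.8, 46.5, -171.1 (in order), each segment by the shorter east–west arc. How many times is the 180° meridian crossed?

4

Leg 1: -158.6° → +161.8°, shortest Δλ = -39.6° (west) — crosses 180°.
Leg 2: +161.8° → +40.3°, shortest Δλ = -121.5° (west) — does not cross 180°.
Leg 3: +40.3° → -179.8°, shortest Δλ = 139.9° (east) — crosses 180°.
Leg 4: -179.8° → +46.5°, shortest Δλ = -133.7° (west) — crosses 180°.
Leg 5: +46.5° → -171.1°, shortest Δλ = 142.4° (east) — crosses 180°.
Total crossings: 4.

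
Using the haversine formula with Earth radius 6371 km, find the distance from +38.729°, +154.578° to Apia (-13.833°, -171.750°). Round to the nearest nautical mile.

Δλ = -171.750 − 154.578 = -326.328°; wrapped into (−180°, 180°]: 33.672°.
Δφ = -13.833 − 38.729 = -52.562°.
a = sin²(Δφ/2) + cos φ₁ · cos φ₂ · sin²(Δλ/2) = 0.259592.
c = 2·atan2(√a, √(1−a)) = 1.06921 rad → d = 6371·c ≈ 6811.95 km ≈ 3678.16 nmi.

3678 nmi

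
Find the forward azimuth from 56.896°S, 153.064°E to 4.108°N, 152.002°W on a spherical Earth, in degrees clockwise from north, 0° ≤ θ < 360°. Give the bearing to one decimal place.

57.5°

Δλ = -152.002 − 153.064 = -305.066°; wrapped into (−180°, 180°]: 54.934°.
θ = atan2( sin Δλ · cos φ₂ , cos φ₁ · sin φ₂ − sin φ₁ · cos φ₂ · cos Δλ )
  = atan2(0.81639, 0.51915) = 57.547° → normalised to [0°, 360°): 57.547°.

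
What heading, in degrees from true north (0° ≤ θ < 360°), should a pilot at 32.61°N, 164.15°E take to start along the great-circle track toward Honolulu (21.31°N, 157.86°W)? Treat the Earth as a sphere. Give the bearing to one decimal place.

98.9°

Δλ = -157.86 − 164.15 = -322.01°; wrapped into (−180°, 180°]: 37.99°.
θ = atan2( sin Δλ · cos φ₂ , cos φ₁ · sin φ₂ − sin φ₁ · cos φ₂ · cos Δλ )
  = atan2(0.57344, -0.08957) = 98.877° → normalised to [0°, 360°): 98.877°.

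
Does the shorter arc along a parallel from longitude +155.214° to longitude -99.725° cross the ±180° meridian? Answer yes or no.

Yes

Naïve |-99.725 − 155.214| = 254.939° > 180°, so the shorter arc goes the other way round — across 180°.
Signed shortest Δλ = ((-99.725 − 155.214 + 180) mod 360) − 180 = 105.061°.
Going east by 105.061° from +155.214° passes through 180° before reaching -99.725°.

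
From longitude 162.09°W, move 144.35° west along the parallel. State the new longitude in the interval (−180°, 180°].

53.56°E

Start at -162.09°; shift −144.35° → -306.44°.
-306.44° lies outside (−180°, 180°]; add 360° → +53.56°.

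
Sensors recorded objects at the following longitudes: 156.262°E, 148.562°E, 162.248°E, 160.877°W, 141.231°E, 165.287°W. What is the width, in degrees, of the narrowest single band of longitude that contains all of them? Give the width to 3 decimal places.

Sort the longitudes: -165.287°, -160.877°, +141.231°, +148.562°, +156.262°, +162.248°.
Eastward gaps between consecutive values (wrapping around): 4.410°, 302.108°, 7.331°, 7.700°, 5.986°, 32.465°.
Largest gap = 302.108° ⇒ minimal covering band is its complement: 360° − 302.108° = 57.892°.
Band runs from +141.231° eastward to -160.877°, crossing the antimeridian.

57.892°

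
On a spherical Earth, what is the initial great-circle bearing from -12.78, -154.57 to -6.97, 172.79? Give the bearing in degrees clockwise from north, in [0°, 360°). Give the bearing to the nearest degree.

277°

Δλ = 172.79 − -154.57 = 327.36°; wrapped into (−180°, 180°]: -32.64°.
θ = atan2( sin Δλ · cos φ₂ , cos φ₁ · sin φ₂ − sin φ₁ · cos φ₂ · cos Δλ )
  = atan2(-0.53537, 0.06655) = -82.914° → normalised to [0°, 360°): 277.086°.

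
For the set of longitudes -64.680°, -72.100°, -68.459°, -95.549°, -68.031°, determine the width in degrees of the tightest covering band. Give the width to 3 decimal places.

Sort the longitudes: -95.549°, -72.100°, -68.459°, -68.031°, -64.680°.
Eastward gaps between consecutive values (wrapping around): 23.449°, 3.641°, 0.428°, 3.351°, 329.131°.
Largest gap = 329.131° ⇒ minimal covering band is its complement: 360° − 329.131° = 30.869°.
Band runs from -95.549° eastward to -64.680°.

30.869°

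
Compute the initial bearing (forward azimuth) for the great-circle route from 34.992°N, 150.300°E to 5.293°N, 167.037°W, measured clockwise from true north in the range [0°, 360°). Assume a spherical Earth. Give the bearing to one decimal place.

Δλ = -167.037 − 150.300 = -317.337°; wrapped into (−180°, 180°]: 42.663°.
θ = atan2( sin Δλ · cos φ₂ , cos φ₁ · sin φ₂ − sin φ₁ · cos φ₂ · cos Δλ )
  = atan2(0.67480, -0.34433) = 117.034° → normalised to [0°, 360°): 117.034°.

117.0°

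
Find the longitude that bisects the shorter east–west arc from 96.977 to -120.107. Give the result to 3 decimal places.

Signed shortest Δλ from +96.977° to -120.107° is +142.916°.
Midpoint longitude = +96.977° + (+142.916°)/2 = +96.977° + 71.458° = +168.435°.
(The naïve average (+96.977 + -120.107)/2 = -11.565° is on the wrong side of the globe.)

+168.435°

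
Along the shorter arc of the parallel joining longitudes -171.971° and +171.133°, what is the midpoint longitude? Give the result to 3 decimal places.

Signed shortest Δλ from -171.971° to +171.133° is -16.896°.
Midpoint longitude = -171.971° + (-16.896°)/2 = -171.971° − 8.448° = -180.419°.
Normalise into (−180°, 180°]: +179.581°.
(The naïve average (-171.971 + +171.133)/2 = -0.419° is on the wrong side of the globe.)

+179.581°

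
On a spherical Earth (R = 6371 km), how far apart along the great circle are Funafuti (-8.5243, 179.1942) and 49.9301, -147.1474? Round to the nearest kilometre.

Δλ = -147.1474 − 179.1942 = -326.3416°; wrapped into (−180°, 180°]: 33.6584°.
Δφ = 49.9301 − -8.5243 = 58.4544°.
a = sin²(Δφ/2) + cos φ₁ · cos φ₂ · sin²(Δλ/2) = 0.291773.
c = 2·atan2(√a, √(1−a)) = 1.14126 rad → d = 6371·c ≈ 7270.94 km.

7271 km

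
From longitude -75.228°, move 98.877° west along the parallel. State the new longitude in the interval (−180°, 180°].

-174.105°

Start at -75.228°; shift −98.877° → -174.105°.
-174.105° already lies in (−180°, 180°].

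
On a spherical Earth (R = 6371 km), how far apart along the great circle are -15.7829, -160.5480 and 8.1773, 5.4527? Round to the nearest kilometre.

Δλ = 5.4527 − -160.5480 = 166.0007°.
Δφ = 8.1773 − -15.7829 = 23.9602°.
a = sin²(Δφ/2) + cos φ₁ · cos φ₂ · sin²(Δλ/2) = 0.981456.
c = 2·atan2(√a, √(1−a)) = 2.86839 rad → d = 6371·c ≈ 18274.51 km.

18275 km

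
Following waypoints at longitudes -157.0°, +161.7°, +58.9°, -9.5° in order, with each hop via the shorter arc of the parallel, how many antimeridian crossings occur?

1

Leg 1: -157.0° → +161.7°, shortest Δλ = -41.3° (west) — crosses 180°.
Leg 2: +161.7° → +58.9°, shortest Δλ = -102.8° (west) — does not cross 180°.
Leg 3: +58.9° → -9.5°, shortest Δλ = -68.4° (west) — does not cross 180°.
Total crossings: 1.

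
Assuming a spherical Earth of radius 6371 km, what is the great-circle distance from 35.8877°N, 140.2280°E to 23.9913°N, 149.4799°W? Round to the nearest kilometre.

6760 km

Δλ = -149.4799 − 140.2280 = -289.7079°; wrapped into (−180°, 180°]: 70.2921°.
Δφ = 23.9913 − 35.8877 = -11.8964°.
a = sin²(Δφ/2) + cos φ₁ · cos φ₂ · sin²(Δλ/2) = 0.256024.
c = 2·atan2(√a, √(1−a)) = 1.06105 rad → d = 6371·c ≈ 6759.97 km.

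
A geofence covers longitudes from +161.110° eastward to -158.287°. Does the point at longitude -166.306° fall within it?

Band width going east from +161.110° to -158.287°: ((-158.287 − 161.110) mod 360) = 40.603°.
Offset of -166.306° east of the west edge: ((-166.306 − 161.110) mod 360) = 32.584°.
32.584° ≤ 40.603° ⇒ inside.

Yes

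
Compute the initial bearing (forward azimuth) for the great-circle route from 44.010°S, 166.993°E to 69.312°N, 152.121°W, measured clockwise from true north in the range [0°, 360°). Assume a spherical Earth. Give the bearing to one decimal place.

15.1°

Δλ = -152.121 − 166.993 = -319.114°; wrapped into (−180°, 180°]: 40.886°.
θ = atan2( sin Δλ · cos φ₂ , cos φ₁ · sin φ₂ − sin φ₁ · cos φ₂ · cos Δλ )
  = atan2(0.23124, 0.85841) = 15.077° → normalised to [0°, 360°): 15.077°.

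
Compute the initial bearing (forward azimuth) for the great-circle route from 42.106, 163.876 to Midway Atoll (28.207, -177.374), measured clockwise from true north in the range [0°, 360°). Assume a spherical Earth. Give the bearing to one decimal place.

Δλ = -177.374 − 163.876 = -341.250°; wrapped into (−180°, 180°]: 18.750°.
θ = atan2( sin Δλ · cos φ₂ , cos φ₁ · sin φ₂ − sin φ₁ · cos φ₂ · cos Δλ )
  = atan2(0.28327, -0.20885) = 126.401° → normalised to [0°, 360°): 126.401°.

126.4°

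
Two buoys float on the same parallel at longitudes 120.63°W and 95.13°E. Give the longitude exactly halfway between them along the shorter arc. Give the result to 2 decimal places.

Signed shortest Δλ from -120.63° to +95.13° is -144.24°.
Midpoint longitude = -120.63° + (-144.24°)/2 = -120.63° − 72.12° = -192.75°.
Normalise into (−180°, 180°]: +167.25°.
(The naïve average (-120.63 + +95.13)/2 = -12.75° is on the wrong side of the globe.)

167.25°E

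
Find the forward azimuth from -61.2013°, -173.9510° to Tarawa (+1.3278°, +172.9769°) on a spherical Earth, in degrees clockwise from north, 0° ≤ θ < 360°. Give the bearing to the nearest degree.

Δλ = 172.9769 − -173.9510 = 346.9279°; wrapped into (−180°, 180°]: -13.0721°.
θ = atan2( sin Δλ · cos φ₂ , cos φ₁ · sin φ₂ − sin φ₁ · cos φ₂ · cos Δλ )
  = atan2(-0.22612, 0.86454) = -14.657° → normalised to [0°, 360°): 345.343°.

345°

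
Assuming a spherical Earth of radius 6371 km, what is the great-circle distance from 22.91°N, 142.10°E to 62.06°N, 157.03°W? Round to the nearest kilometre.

6267 km

Δλ = -157.03 − 142.10 = -299.13°; wrapped into (−180°, 180°]: 60.87°.
Δφ = 62.06 − 22.91 = 39.15°.
a = sin²(Δφ/2) + cos φ₁ · cos φ₂ · sin²(Δλ/2) = 0.222999.
c = 2·atan2(√a, √(1−a)) = 0.98363 rad → d = 6371·c ≈ 6266.72 km.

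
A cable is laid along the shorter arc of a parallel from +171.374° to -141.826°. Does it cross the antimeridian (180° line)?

Naïve |-141.826 − 171.374| = 313.2° > 180°, so the shorter arc goes the other way round — across 180°.
Signed shortest Δλ = ((-141.826 − 171.374 + 180) mod 360) − 180 = 46.8°.
Going east by 46.8° from +171.374° passes through 180° before reaching -141.826°.

Yes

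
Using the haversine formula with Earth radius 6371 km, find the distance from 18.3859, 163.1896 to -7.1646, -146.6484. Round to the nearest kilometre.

Δλ = -146.6484 − 163.1896 = -309.8380°; wrapped into (−180°, 180°]: 50.1620°.
Δφ = -7.1646 − 18.3859 = -25.5505°.
a = sin²(Δφ/2) + cos φ₁ · cos φ₂ · sin²(Δλ/2) = 0.218084.
c = 2·atan2(√a, √(1−a)) = 0.97178 rad → d = 6371·c ≈ 6191.19 km.

6191 km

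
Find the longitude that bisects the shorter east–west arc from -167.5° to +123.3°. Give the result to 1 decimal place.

+157.9°

Signed shortest Δλ from -167.5° to +123.3° is -69.2°.
Midpoint longitude = -167.5° + (-69.2°)/2 = -167.5° − 34.6° = -202.1°.
Normalise into (−180°, 180°]: +157.9°.
(The naïve average (-167.5 + +123.3)/2 = -22.1° is on the wrong side of the globe.)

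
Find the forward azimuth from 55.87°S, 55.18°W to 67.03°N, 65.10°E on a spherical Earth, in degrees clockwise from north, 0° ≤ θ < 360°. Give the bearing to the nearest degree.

Δλ = 65.10 − -55.18 = 120.28°.
θ = atan2( sin Δλ · cos φ₂ , cos φ₁ · sin φ₂ − sin φ₁ · cos φ₂ · cos Δλ )
  = atan2(0.33701, 0.35370) = 43.615° → normalised to [0°, 360°): 43.615°.

44°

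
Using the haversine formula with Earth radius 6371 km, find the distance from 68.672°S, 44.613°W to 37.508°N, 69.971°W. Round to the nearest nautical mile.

Δλ = -69.971 − -44.613 = -25.358°.
Δφ = 37.508 − -68.672 = 106.180°.
a = sin²(Δφ/2) + cos φ₁ · cos φ₂ · sin²(Δλ/2) = 0.653227.
c = 2·atan2(√a, √(1−a)) = 1.88226 rad → d = 6371·c ≈ 11991.89 km ≈ 6475.11 nmi.

6475 nmi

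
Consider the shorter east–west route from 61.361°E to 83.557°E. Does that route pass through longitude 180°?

Signed shortest Δλ = ((83.557 − 61.361 + 180) mod 360) − 180 = 22.196°.
Going east by 22.196° from +61.361° reaches +83.557° without touching 180°.

No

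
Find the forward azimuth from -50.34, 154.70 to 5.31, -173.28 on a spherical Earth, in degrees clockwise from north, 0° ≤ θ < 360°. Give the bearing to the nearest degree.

37°

Δλ = -173.28 − 154.70 = -327.98°; wrapped into (−180°, 180°]: 32.02°.
θ = atan2( sin Δλ · cos φ₂ , cos φ₁ · sin φ₂ − sin φ₁ · cos φ₂ · cos Δλ )
  = atan2(0.52794, 0.70899) = 36.673° → normalised to [0°, 360°): 36.673°.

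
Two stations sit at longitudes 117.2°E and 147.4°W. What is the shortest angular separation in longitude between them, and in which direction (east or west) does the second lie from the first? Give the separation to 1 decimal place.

95.4° east

Raw difference: -147.4 − 117.2 = -264.6°.
Normalise into (−180°, 180°]: -264.6° + 360° = 95.4°.
Positive ⇒ the second point lies to the east; separation 95.4°.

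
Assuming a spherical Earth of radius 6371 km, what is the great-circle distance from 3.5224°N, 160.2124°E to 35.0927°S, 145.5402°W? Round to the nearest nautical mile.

3829 nmi

Δλ = -145.5402 − 160.2124 = -305.7526°; wrapped into (−180°, 180°]: 54.2474°.
Δφ = -35.0927 − 3.5224 = -38.6151°.
a = sin²(Δφ/2) + cos φ₁ · cos φ₂ · sin²(Δλ/2) = 0.279074.
c = 2·atan2(√a, √(1−a)) = 1.11313 rad → d = 6371·c ≈ 7091.78 km ≈ 3829.25 nmi.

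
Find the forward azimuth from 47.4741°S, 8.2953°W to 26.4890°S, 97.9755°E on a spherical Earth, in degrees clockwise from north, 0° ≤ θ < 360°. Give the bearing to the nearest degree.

120°

Δλ = 97.9755 − -8.2953 = 106.2708°.
θ = atan2( sin Δλ · cos φ₂ , cos φ₁ · sin φ₂ − sin φ₁ · cos φ₂ · cos Δλ )
  = atan2(0.85917, -0.48629) = 119.510° → normalised to [0°, 360°): 119.510°.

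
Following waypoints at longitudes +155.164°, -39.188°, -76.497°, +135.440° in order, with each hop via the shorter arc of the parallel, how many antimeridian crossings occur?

2

Leg 1: +155.164° → -39.188°, shortest Δλ = 165.648° (east) — crosses 180°.
Leg 2: -39.188° → -76.497°, shortest Δλ = -37.309° (west) — does not cross 180°.
Leg 3: -76.497° → +135.440°, shortest Δλ = -148.063° (west) — crosses 180°.
Total crossings: 2.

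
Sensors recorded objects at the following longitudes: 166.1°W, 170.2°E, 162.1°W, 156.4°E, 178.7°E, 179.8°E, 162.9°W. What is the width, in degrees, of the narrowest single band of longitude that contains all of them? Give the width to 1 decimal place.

Sort the longitudes: -166.1°, -162.9°, -162.1°, +156.4°, +170.2°, +178.7°, +179.8°.
Eastward gaps between consecutive values (wrapping around): 3.2°, 0.8°, 318.5°, 13.8°, 8.5°, 1.1°, 14.1°.
Largest gap = 318.5° ⇒ minimal covering band is its complement: 360° − 318.5° = 41.5°.
Band runs from +156.4° eastward to -162.1°, crossing the antimeridian.

41.5°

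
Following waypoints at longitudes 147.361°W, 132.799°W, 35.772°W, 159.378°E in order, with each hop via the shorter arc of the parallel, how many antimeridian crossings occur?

1

Leg 1: -147.361° → -132.799°, shortest Δλ = 14.562° (east) — does not cross 180°.
Leg 2: -132.799° → -35.772°, shortest Δλ = 97.027° (east) — does not cross 180°.
Leg 3: -35.772° → +159.378°, shortest Δλ = -164.85° (west) — crosses 180°.
Total crossings: 1.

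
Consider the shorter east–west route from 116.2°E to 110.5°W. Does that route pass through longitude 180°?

Yes

Naïve |-110.5 − 116.2| = 226.7° > 180°, so the shorter arc goes the other way round — across 180°.
Signed shortest Δλ = ((-110.5 − 116.2 + 180) mod 360) − 180 = 133.3°.
Going east by 133.3° from +116.2° passes through 180° before reaching -110.5°.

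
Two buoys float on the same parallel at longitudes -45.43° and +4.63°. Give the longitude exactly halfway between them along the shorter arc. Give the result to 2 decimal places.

-20.40°

Signed shortest Δλ from -45.43° to +4.63° is +50.06°.
Midpoint longitude = -45.43° + (+50.06°)/2 = -45.43° + 25.03° = -20.40°.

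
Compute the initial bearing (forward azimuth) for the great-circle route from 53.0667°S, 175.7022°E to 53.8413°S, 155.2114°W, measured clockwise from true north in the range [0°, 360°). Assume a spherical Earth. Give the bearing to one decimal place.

104.3°

Δλ = -155.2114 − 175.7022 = -330.9136°; wrapped into (−180°, 180°]: 29.0864°.
θ = atan2( sin Δλ · cos φ₂ , cos φ₁ · sin φ₂ − sin φ₁ · cos φ₂ · cos Δλ )
  = atan2(0.28683, -0.07300) = 104.279° → normalised to [0°, 360°): 104.279°.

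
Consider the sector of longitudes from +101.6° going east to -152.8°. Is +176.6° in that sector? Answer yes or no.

Band width going east from +101.6° to -152.8°: ((-152.8 − 101.6) mod 360) = 105.6°.
Offset of +176.6° east of the west edge: ((176.6 − 101.6) mod 360) = 75.0°.
75.0° ≤ 105.6° ⇒ inside.

Yes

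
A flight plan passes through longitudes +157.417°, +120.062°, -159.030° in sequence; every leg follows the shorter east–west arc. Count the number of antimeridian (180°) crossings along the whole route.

1

Leg 1: +157.417° → +120.062°, shortest Δλ = -37.355° (west) — does not cross 180°.
Leg 2: +120.062° → -159.030°, shortest Δλ = 80.908° (east) — crosses 180°.
Total crossings: 1.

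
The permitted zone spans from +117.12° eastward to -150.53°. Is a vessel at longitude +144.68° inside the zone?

Yes

Band width going east from +117.12° to -150.53°: ((-150.53 − 117.12) mod 360) = 92.35°.
Offset of +144.68° east of the west edge: ((144.68 − 117.12) mod 360) = 27.56°.
27.56° ≤ 92.35° ⇒ inside.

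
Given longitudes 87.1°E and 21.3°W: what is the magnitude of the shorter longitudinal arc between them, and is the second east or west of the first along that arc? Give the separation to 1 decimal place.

Raw difference: -21.3 − 87.1 = -108.4°.
Normalise into (−180°, 180°]: -108.4° stays -108.4°.
Negative ⇒ the second point lies to the west; separation 108.4°.

108.4° west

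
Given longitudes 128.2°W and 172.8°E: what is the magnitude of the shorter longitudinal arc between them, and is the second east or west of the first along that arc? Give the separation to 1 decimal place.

Raw difference: 172.8 − -128.2 = 301.0°.
Normalise into (−180°, 180°]: 301.0° − 360° = -59.0°.
Negative ⇒ the second point lies to the west; separation 59.0°.

59.0° west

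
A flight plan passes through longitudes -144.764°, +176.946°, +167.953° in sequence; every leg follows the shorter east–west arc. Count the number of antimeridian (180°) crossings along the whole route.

1

Leg 1: -144.764° → +176.946°, shortest Δλ = -38.29° (west) — crosses 180°.
Leg 2: +176.946° → +167.953°, shortest Δλ = -8.993° (west) — does not cross 180°.
Total crossings: 1.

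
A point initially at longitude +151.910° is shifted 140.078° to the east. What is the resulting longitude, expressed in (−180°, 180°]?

Start at +151.910°; shift +140.078° → +291.988°.
+291.988° lies outside (−180°, 180°]; subtract 360° → -68.012°.

-68.012°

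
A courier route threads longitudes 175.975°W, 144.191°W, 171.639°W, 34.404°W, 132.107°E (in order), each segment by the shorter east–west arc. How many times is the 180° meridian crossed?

Leg 1: -175.975° → -144.191°, shortest Δλ = 31.784° (east) — does not cross 180°.
Leg 2: -144.191° → -171.639°, shortest Δλ = -27.448° (west) — does not cross 180°.
Leg 3: -171.639° → -34.404°, shortest Δλ = 137.235° (east) — does not cross 180°.
Leg 4: -34.404° → +132.107°, shortest Δλ = 166.511° (east) — does not cross 180°.
Total crossings: 0.

0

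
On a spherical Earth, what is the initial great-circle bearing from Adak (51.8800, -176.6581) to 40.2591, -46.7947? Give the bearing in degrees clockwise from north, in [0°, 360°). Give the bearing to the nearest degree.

37°

Δλ = -46.7947 − -176.6581 = 129.8634°.
θ = atan2( sin Δλ · cos φ₂ , cos φ₁ · sin φ₂ − sin φ₁ · cos φ₂ · cos Δλ )
  = atan2(0.58576, 0.78375) = 36.774° → normalised to [0°, 360°): 36.774°.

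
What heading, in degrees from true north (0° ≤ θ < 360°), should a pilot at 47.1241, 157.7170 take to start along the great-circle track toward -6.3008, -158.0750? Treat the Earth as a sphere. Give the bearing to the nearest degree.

Δλ = -158.0750 − 157.7170 = -315.7920°; wrapped into (−180°, 180°]: 44.2080°.
θ = atan2( sin Δλ · cos φ₂ , cos φ₁ · sin φ₂ − sin φ₁ · cos φ₂ · cos Δλ )
  = atan2(0.69305, -0.59680) = 130.732° → normalised to [0°, 360°): 130.732°.

131°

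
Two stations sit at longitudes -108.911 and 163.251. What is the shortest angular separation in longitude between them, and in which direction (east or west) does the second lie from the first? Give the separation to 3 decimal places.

Raw difference: 163.251 − -108.911 = 272.162°.
Normalise into (−180°, 180°]: 272.162° − 360° = -87.838°.
Negative ⇒ the second point lies to the west; separation 87.838°.

87.838° west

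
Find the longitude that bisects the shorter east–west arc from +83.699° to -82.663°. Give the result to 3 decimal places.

+0.518°

Signed shortest Δλ from +83.699° to -82.663° is -166.362°.
Midpoint longitude = +83.699° + (-166.362°)/2 = +83.699° − 83.181° = +0.518°.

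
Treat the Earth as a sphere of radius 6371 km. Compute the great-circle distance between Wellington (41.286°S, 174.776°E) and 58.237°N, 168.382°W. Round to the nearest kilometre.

11176 km

Δλ = -168.382 − 174.776 = -343.158°; wrapped into (−180°, 180°]: 16.842°.
Δφ = 58.237 − -41.286 = 99.523°.
a = sin²(Δφ/2) + cos φ₁ · cos φ₂ · sin²(Δλ/2) = 0.591205.
c = 2·atan2(√a, √(1−a)) = 1.75423 rad → d = 6371·c ≈ 11176.22 km.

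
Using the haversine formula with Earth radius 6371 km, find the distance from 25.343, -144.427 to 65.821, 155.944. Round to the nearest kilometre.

Δλ = 155.944 − -144.427 = 300.371°; wrapped into (−180°, 180°]: -59.629°.
Δφ = 65.821 − 25.343 = 40.478°.
a = sin²(Δφ/2) + cos φ₁ · cos φ₂ · sin²(Δλ/2) = 0.211179.
c = 2·atan2(√a, √(1−a)) = 0.95496 rad → d = 6371·c ≈ 6084.05 km.

6084 km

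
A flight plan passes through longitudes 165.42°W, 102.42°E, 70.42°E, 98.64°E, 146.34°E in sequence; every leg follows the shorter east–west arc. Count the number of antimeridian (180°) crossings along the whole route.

Leg 1: -165.42° → +102.42°, shortest Δλ = -92.16° (west) — crosses 180°.
Leg 2: +102.42° → +70.42°, shortest Δλ = -32.0° (west) — does not cross 180°.
Leg 3: +70.42° → +98.64°, shortest Δλ = 28.22° (east) — does not cross 180°.
Leg 4: +98.64° → +146.34°, shortest Δλ = 47.7° (east) — does not cross 180°.
Total crossings: 1.

1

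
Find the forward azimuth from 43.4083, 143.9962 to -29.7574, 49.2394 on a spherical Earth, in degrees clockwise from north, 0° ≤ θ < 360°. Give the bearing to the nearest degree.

250°

Δλ = 49.2394 − 143.9962 = -94.7568°.
θ = atan2( sin Δλ · cos φ₂ , cos φ₁ · sin φ₂ − sin φ₁ · cos φ₂ · cos Δλ )
  = atan2(-0.86514, -0.31110) = -109.778° → normalised to [0°, 360°): 250.222°.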